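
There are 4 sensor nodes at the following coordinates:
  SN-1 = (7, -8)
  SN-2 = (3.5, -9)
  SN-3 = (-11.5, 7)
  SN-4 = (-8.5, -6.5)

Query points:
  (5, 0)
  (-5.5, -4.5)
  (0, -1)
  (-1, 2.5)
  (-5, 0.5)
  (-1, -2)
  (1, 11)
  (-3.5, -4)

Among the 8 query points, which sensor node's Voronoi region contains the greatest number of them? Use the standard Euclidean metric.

(5, 0) — d² to each: SN-1:68, SN-2:83.25, SN-3:321.25, SN-4:224.5 → nearest is SN-1
(-5.5, -4.5) — d² to each: SN-1:168.5, SN-2:101.25, SN-3:168.25, SN-4:13 → nearest is SN-4
(0, -1) — d² to each: SN-1:98, SN-2:76.25, SN-3:196.25, SN-4:102.5 → nearest is SN-2
(-1, 2.5) — d² to each: SN-1:174.25, SN-2:152.5, SN-3:130.5, SN-4:137.25 → nearest is SN-3
(-5, 0.5) — d² to each: SN-1:216.25, SN-2:162.5, SN-3:84.5, SN-4:61.25 → nearest is SN-4
(-1, -2) — d² to each: SN-1:100, SN-2:69.25, SN-3:191.25, SN-4:76.5 → nearest is SN-2
(1, 11) — d² to each: SN-1:397, SN-2:406.25, SN-3:172.25, SN-4:396.5 → nearest is SN-3
(-3.5, -4) — d² to each: SN-1:126.25, SN-2:74, SN-3:185, SN-4:31.25 → nearest is SN-4
Tally — SN-1:1, SN-2:2, SN-3:2, SN-4:3. SN-4 captures the most (3).

SN-4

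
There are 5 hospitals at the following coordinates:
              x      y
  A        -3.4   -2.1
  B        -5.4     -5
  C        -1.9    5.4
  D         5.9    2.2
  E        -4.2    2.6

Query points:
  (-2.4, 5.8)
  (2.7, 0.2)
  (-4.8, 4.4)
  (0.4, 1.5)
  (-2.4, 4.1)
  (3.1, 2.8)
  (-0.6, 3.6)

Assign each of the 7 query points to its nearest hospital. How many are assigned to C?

(-2.4, 5.8) — d² to each: A:63.41, B:125.64, C:0.41, D:81.85, E:13.48 → nearest is C
(2.7, 0.2) — d² to each: A:42.5, B:92.65, C:48.2, D:14.24, E:53.37 → nearest is D
(-4.8, 4.4) — d² to each: A:44.21, B:88.72, C:9.41, D:119.33, E:3.6 → nearest is E
(0.4, 1.5) — d² to each: A:27.4, B:75.89, C:20.5, D:30.74, E:22.37 → nearest is C
(-2.4, 4.1) — d² to each: A:39.44, B:91.81, C:1.94, D:72.5, E:5.49 → nearest is C
(3.1, 2.8) — d² to each: A:66.26, B:133.09, C:31.76, D:8.2, E:53.33 → nearest is D
(-0.6, 3.6) — d² to each: A:40.33, B:97, C:4.93, D:44.21, E:13.96 → nearest is C
4 of the 7 points have C as nearest.

4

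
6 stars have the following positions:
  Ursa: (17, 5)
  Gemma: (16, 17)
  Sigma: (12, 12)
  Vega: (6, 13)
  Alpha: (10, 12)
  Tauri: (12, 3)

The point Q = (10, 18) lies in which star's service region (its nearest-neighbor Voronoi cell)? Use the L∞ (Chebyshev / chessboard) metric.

Vega

d(Q, Ursa) = max(7, 13) = 13
d(Q, Gemma) = max(6, 1) = 6
d(Q, Sigma) = max(2, 6) = 6
d(Q, Vega) = max(4, 5) = 5
d(Q, Alpha) = max(0, 6) = 6
d(Q, Tauri) = max(2, 15) = 15
Vega is nearest.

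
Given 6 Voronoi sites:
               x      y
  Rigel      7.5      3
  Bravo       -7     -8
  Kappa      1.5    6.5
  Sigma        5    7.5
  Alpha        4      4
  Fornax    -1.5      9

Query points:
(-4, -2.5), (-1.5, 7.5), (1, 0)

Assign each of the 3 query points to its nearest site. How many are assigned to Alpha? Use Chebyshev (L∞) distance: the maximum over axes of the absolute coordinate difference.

(-4, -2.5) — d to each: Rigel:11.5, Bravo:5.5, Kappa:9, Sigma:10, Alpha:8, Fornax:11.5 → nearest is Bravo
(-1.5, 7.5) — d to each: Rigel:9, Bravo:15.5, Kappa:3, Sigma:6.5, Alpha:5.5, Fornax:1.5 → nearest is Fornax
(1, 0) — d to each: Rigel:6.5, Bravo:8, Kappa:6.5, Sigma:7.5, Alpha:4, Fornax:9 → nearest is Alpha
1 of the 3 points has Alpha as nearest.

1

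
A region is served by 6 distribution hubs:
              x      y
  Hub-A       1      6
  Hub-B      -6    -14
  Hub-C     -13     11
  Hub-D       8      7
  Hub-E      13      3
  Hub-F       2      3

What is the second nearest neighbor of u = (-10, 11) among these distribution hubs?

Hub-A

Compare squared distances (the ordering matches that of the actual distances):
d²(u, Hub-A) = (-10−1)² + (11−6)² = 121 + 25 = 146
d²(u, Hub-B) = (-10−(-6))² + (11−(-14))² = 16 + 625 = 641
d²(u, Hub-C) = (-10−(-13))² + (11−11)² = 9 + 0 = 9
d²(u, Hub-D) = (-10−8)² + (11−7)² = 324 + 16 = 340
d²(u, Hub-E) = (-10−13)² + (11−3)² = 529 + 64 = 593
d²(u, Hub-F) = (-10−2)² + (11−3)² = 144 + 64 = 208
Sorted ascending: Hub-C, Hub-A, Hub-F, … — the second-nearest is Hub-A.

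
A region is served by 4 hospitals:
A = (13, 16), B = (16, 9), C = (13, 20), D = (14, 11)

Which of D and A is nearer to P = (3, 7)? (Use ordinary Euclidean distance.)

Compare squared distances:
|PD|² = (3−14)² + (7−11)² = 121 + 16 = 137
|PA|² = (3−13)² + (7−16)² = 100 + 81 = 181
137 < 181, so D is closer.

D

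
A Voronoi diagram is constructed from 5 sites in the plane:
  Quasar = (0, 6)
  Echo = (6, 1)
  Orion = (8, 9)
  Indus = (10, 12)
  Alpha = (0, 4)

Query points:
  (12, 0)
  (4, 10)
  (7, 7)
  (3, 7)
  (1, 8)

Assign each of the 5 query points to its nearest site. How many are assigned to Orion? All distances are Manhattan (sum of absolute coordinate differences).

(12, 0) — d to each: Quasar:18, Echo:7, Orion:13, Indus:14, Alpha:16 → nearest is Echo
(4, 10) — d to each: Quasar:8, Echo:11, Orion:5, Indus:8, Alpha:10 → nearest is Orion
(7, 7) — d to each: Quasar:8, Echo:7, Orion:3, Indus:8, Alpha:10 → nearest is Orion
(3, 7) — d to each: Quasar:4, Echo:9, Orion:7, Indus:12, Alpha:6 → nearest is Quasar
(1, 8) — d to each: Quasar:3, Echo:12, Orion:8, Indus:13, Alpha:5 → nearest is Quasar
2 of the 5 points have Orion as nearest.

2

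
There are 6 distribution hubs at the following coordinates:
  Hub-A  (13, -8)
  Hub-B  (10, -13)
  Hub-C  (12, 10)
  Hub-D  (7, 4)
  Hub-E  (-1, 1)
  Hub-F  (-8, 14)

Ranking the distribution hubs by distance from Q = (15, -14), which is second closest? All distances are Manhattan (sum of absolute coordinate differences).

d(Q, Hub-A) = |15−13| + |-14−(-8)| = 2 + 6 = 8
d(Q, Hub-B) = |15−10| + |-14−(-13)| = 5 + 1 = 6
d(Q, Hub-C) = |15−12| + |-14−10| = 3 + 24 = 27
d(Q, Hub-D) = |15−7| + |-14−4| = 8 + 18 = 26
d(Q, Hub-E) = |15−(-1)| + |-14−1| = 16 + 15 = 31
d(Q, Hub-F) = |15−(-8)| + |-14−14| = 23 + 28 = 51
Sorted ascending: Hub-B, Hub-A, Hub-D, … — the second-nearest is Hub-A.

Hub-A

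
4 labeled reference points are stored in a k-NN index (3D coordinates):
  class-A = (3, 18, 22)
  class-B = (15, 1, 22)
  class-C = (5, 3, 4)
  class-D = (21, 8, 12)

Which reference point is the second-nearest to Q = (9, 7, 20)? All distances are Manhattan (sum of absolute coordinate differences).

class-A

d(Q, class-A) = |9−3| + |7−18| + |20−22| = 6 + 11 + 2 = 19
d(Q, class-B) = |9−15| + |7−1| + |20−22| = 6 + 6 + 2 = 14
d(Q, class-C) = |9−5| + |7−3| + |20−4| = 4 + 4 + 16 = 24
d(Q, class-D) = |9−21| + |7−8| + |20−12| = 12 + 1 + 8 = 21
Sorted ascending: class-B, class-A, class-D, … — the second-nearest is class-A.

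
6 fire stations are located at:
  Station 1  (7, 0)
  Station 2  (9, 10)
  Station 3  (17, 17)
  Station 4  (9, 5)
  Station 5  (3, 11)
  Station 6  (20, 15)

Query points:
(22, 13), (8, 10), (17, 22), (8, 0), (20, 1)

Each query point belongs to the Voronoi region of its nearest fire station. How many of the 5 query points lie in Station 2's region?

(22, 13) — d² to each: Station 1:394, Station 2:178, Station 3:41, Station 4:233, Station 5:365, Station 6:8 → nearest is Station 6
(8, 10) — d² to each: Station 1:101, Station 2:1, Station 3:130, Station 4:26, Station 5:26, Station 6:169 → nearest is Station 2
(17, 22) — d² to each: Station 1:584, Station 2:208, Station 3:25, Station 4:353, Station 5:317, Station 6:58 → nearest is Station 3
(8, 0) — d² to each: Station 1:1, Station 2:101, Station 3:370, Station 4:26, Station 5:146, Station 6:369 → nearest is Station 1
(20, 1) — d² to each: Station 1:170, Station 2:202, Station 3:265, Station 4:137, Station 5:389, Station 6:196 → nearest is Station 4
1 of the 5 points has Station 2 as nearest.

1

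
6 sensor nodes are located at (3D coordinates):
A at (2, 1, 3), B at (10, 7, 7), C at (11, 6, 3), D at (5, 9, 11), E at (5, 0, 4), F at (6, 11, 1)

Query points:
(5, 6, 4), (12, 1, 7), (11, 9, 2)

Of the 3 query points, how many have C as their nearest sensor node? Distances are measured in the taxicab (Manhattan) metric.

1

(5, 6, 4) — d to each: A:9, B:9, C:7, D:10, E:6, F:9 → nearest is E
(12, 1, 7) — d to each: A:14, B:8, C:10, D:19, E:11, F:22 → nearest is B
(11, 9, 2) — d to each: A:18, B:8, C:4, D:15, E:17, F:8 → nearest is C
1 of the 3 points has C as nearest.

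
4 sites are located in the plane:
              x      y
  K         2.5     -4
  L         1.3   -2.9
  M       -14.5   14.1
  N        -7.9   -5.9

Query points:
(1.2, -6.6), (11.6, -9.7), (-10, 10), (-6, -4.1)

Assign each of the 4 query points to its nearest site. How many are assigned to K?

(1.2, -6.6) — d² to each: K:8.45, L:13.7, M:674.98, N:83.3 → nearest is K
(11.6, -9.7) — d² to each: K:115.3, L:152.33, M:1247.65, N:394.69 → nearest is K
(-10, 10) — d² to each: K:352.25, L:294.1, M:37.06, N:257.22 → nearest is M
(-6, -4.1) — d² to each: K:72.26, L:54.73, M:403.49, N:6.85 → nearest is N
2 of the 4 points have K as nearest.

2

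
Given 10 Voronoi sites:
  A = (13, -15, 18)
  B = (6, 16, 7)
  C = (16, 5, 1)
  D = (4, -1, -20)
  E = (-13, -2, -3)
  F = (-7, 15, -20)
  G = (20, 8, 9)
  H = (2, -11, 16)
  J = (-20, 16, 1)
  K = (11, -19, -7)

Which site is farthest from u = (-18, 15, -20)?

Since √ is increasing, it suffices to compare squared distances:
|uA|² = 961 + 900 + 1444 = 3305
|uB|² = 576 + 1 + 729 = 1306
|uC|² = 1156 + 100 + 441 = 1697
|uD|² = 484 + 256 + 0 = 740
|uE|² = 25 + 289 + 289 = 603
|uF|² = 121 + 0 + 0 = 121
|uG|² = 1444 + 49 + 841 = 2334
|uH|² = 400 + 676 + 1296 = 2372
|uJ|² = 4 + 1 + 441 = 446
|uK|² = 841 + 1156 + 169 = 2166
The largest is to A.

A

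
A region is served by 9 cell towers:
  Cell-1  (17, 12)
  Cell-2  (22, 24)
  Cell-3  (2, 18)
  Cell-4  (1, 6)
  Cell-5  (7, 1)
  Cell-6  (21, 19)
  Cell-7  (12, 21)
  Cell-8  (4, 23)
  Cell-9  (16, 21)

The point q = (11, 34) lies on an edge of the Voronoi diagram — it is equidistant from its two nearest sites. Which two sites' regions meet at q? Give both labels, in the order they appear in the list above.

Squared distances from q to each site:
d²(q, Cell-1) = 36 + 484 = 520
d²(q, Cell-2) = 121 + 100 = 221
d²(q, Cell-3) = 81 + 256 = 337
d²(q, Cell-4) = 100 + 784 = 884
d²(q, Cell-5) = 16 + 1089 = 1105
d²(q, Cell-6) = 100 + 225 = 325
d²(q, Cell-7) = 1 + 169 = 170
d²(q, Cell-8) = 49 + 121 = 170
d²(q, Cell-9) = 25 + 169 = 194
q is equidistant from Cell-7 and Cell-8 (both at squared distance 170), and every other site is strictly farther — so q lies on the Cell-7–Cell-8 Voronoi edge.

Cell-7 and Cell-8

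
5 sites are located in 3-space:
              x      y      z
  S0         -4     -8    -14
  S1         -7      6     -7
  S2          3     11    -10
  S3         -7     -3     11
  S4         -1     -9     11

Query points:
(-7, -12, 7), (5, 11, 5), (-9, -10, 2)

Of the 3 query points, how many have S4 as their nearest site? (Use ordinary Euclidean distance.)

1

(-7, -12, 7) — d² to each: S0:466, S1:520, S2:918, S3:97, S4:61 → nearest is S4
(5, 11, 5) — d² to each: S0:803, S1:313, S2:229, S3:376, S4:472 → nearest is S2
(-9, -10, 2) — d² to each: S0:285, S1:341, S2:729, S3:134, S4:146 → nearest is S3
1 of the 3 points has S4 as nearest.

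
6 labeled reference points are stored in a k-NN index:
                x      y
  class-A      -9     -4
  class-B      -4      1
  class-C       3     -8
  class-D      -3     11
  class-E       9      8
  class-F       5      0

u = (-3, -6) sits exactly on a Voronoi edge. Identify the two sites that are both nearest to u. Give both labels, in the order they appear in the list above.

Squared distances from u to each site:
d²(u, class-A) = (-3−(-9))² + (-6−(-4))² = 36 + 4 = 40
d²(u, class-B) = (-3−(-4))² + (-6−1)² = 1 + 49 = 50
d²(u, class-C) = (-3−3)² + (-6−(-8))² = 36 + 4 = 40
d²(u, class-D) = (-3−(-3))² + (-6−11)² = 0 + 289 = 289
d²(u, class-E) = (-3−9)² + (-6−8)² = 144 + 196 = 340
d²(u, class-F) = (-3−5)² + (-6−0)² = 64 + 36 = 100
u is equidistant from class-A and class-C (both at squared distance 40), and every other site is strictly farther — so u lies on the class-A–class-C Voronoi edge.

class-A and class-C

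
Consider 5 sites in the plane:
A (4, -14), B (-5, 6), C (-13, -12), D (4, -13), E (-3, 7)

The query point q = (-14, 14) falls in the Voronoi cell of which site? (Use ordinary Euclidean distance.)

B

Compare squared distances (the ordering matches that of the actual distances):
|qA|² = (-14−4)² + (14−(-14))² = 324 + 784 = 1108
|qB|² = (-14−(-5))² + (14−6)² = 81 + 64 = 145
|qC|² = (-14−(-13))² + (14−(-12))² = 1 + 676 = 677
|qD|² = (-14−4)² + (14−(-13))² = 324 + 729 = 1053
|qE|² = (-14−(-3))² + (14−7)² = 121 + 49 = 170
B is nearest.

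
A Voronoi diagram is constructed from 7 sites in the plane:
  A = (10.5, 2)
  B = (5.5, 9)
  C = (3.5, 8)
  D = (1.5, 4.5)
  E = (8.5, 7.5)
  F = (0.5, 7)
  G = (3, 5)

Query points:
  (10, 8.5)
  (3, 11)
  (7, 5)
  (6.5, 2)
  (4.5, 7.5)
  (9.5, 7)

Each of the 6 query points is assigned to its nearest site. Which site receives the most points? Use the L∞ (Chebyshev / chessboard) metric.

E

(10, 8.5) — d to each: A:6.5, B:4.5, C:6.5, D:8.5, E:1.5, F:9.5, G:7 → nearest is E
(3, 11) — d to each: A:9, B:2.5, C:3, D:6.5, E:5.5, F:4, G:6 → nearest is B
(7, 5) — d to each: A:3.5, B:4, C:3.5, D:5.5, E:2.5, F:6.5, G:4 → nearest is E
(6.5, 2) — d to each: A:4, B:7, C:6, D:5, E:5.5, F:6, G:3.5 → nearest is G
(4.5, 7.5) — d to each: A:6, B:1.5, C:1, D:3, E:4, F:4, G:2.5 → nearest is C
(9.5, 7) — d to each: A:5, B:4, C:6, D:8, E:1, F:9, G:6.5 → nearest is E
Tally — B:1, C:1, E:3, G:1. E captures the most (3).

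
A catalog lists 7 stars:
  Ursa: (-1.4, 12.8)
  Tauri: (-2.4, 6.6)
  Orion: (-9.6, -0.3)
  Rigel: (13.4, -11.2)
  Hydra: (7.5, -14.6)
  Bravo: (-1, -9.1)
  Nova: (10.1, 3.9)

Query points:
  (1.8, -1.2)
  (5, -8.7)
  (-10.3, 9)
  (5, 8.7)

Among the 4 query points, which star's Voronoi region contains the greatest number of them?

Bravo

(1.8, -1.2) — d² to each: Ursa:206.24, Tauri:78.48, Orion:130.77, Rigel:234.56, Hydra:212.05, Bravo:70.25, Nova:94.9 → nearest is Bravo
(5, -8.7) — d² to each: Ursa:503.21, Tauri:288.85, Orion:283.72, Rigel:76.81, Hydra:41.06, Bravo:36.16, Nova:184.77 → nearest is Bravo
(-10.3, 9) — d² to each: Ursa:93.65, Tauri:68.17, Orion:86.98, Rigel:969.73, Hydra:873.8, Bravo:414.1, Nova:442.17 → nearest is Tauri
(5, 8.7) — d² to each: Ursa:57.77, Tauri:59.17, Orion:294.16, Rigel:466.57, Hydra:549.14, Bravo:352.84, Nova:49.05 → nearest is Nova
Tally — Tauri:1, Bravo:2, Nova:1. Bravo captures the most (2).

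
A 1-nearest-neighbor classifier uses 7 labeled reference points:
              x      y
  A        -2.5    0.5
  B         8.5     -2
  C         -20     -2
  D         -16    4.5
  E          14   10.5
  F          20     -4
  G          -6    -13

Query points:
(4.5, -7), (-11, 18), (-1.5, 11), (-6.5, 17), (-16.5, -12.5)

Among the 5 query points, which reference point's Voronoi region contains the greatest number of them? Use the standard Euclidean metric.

(4.5, -7) — d² to each: A:105.25, B:41, C:625.25, D:552.5, E:396.5, F:249.25, G:146.25 → nearest is B
(-11, 18) — d² to each: A:378.5, B:780.25, C:481, D:207.25, E:681.25, F:1445, G:986 → nearest is D
(-1.5, 11) — d² to each: A:111.25, B:269, C:511.25, D:252.5, E:240.5, F:687.25, G:596.25 → nearest is A
(-6.5, 17) — d² to each: A:288.25, B:586, C:543.25, D:246.5, E:462.5, F:1143.25, G:900.25 → nearest is D
(-16.5, -12.5) — d² to each: A:365, B:735.25, C:122.5, D:289.25, E:1459.25, F:1404.5, G:110.5 → nearest is G
Tally — A:1, B:1, D:2, G:1. D captures the most (2).

D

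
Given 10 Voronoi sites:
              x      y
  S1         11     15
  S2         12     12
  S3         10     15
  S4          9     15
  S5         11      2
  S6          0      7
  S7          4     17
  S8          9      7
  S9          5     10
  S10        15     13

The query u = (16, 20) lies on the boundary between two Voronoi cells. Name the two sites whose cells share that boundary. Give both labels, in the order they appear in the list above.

Squared distances from u to each site:
|uS1|² = 25 + 25 = 50
|uS2|² = 16 + 64 = 80
|uS3|² = 36 + 25 = 61
|uS4|² = 49 + 25 = 74
|uS5|² = 25 + 324 = 349
|uS6|² = 256 + 169 = 425
|uS7|² = 144 + 9 = 153
|uS8|² = 49 + 169 = 218
|uS9|² = 121 + 100 = 221
d²(u, S10) = 1 + 49 = 50
u is equidistant from S1 and S10 (both at squared distance 50), and every other site is strictly farther — so u lies on the S1–S10 Voronoi edge.

S1 and S10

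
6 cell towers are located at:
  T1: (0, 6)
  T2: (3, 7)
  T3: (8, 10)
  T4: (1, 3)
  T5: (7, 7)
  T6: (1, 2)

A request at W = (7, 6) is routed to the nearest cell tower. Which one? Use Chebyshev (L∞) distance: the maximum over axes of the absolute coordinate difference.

T5

d(W,T1) = max(7, 0) = 7
d(W,T2) = max(4, 1) = 4
d(W,T3) = max(1, 4) = 4
d(W,T4) = max(6, 3) = 6
d(W,T5) = max(0, 1) = 1
d(W,T6) = max(6, 4) = 6
T5 is nearest.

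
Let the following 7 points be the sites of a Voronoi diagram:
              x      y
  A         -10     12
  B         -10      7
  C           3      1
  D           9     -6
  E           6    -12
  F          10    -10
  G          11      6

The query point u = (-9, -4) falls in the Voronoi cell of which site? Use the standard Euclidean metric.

Squared Euclidean distances:
|uA|² = 1 + 256 = 257
|uB|² = 1 + 121 = 122
|uC|² = 144 + 25 = 169
|uD|² = 324 + 4 = 328
|uE|² = 225 + 64 = 289
|uF|² = 361 + 36 = 397
|uG|² = 400 + 100 = 500
Minimum is at B.

B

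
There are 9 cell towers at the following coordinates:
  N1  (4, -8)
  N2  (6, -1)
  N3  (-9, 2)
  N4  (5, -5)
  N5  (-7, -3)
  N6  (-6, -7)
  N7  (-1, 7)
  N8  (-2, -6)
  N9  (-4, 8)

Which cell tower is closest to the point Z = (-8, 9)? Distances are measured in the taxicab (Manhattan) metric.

d(Z,N1) = |-8−4| + |9−(-8)| = 12 + 17 = 29
d(Z,N2) = |-8−6| + |9−(-1)| = 14 + 10 = 24
d(Z,N3) = |-8−(-9)| + |9−2| = 1 + 7 = 8
d(Z,N4) = |-8−5| + |9−(-5)| = 13 + 14 = 27
d(Z,N5) = |-8−(-7)| + |9−(-3)| = 1 + 12 = 13
d(Z,N6) = |-8−(-6)| + |9−(-7)| = 2 + 16 = 18
d(Z,N7) = |-8−(-1)| + |9−7| = 7 + 2 = 9
d(Z,N8) = |-8−(-2)| + |9−(-6)| = 6 + 15 = 21
d(Z,N9) = |-8−(-4)| + |9−8| = 4 + 1 = 5
The smallest is to N9, so Z lies in the Voronoi region of N9.

N9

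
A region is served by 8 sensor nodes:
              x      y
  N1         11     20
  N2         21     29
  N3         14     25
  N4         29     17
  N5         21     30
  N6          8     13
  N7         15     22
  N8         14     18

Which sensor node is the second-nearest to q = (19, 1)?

Since √ is increasing, it suffices to compare squared distances:
|qN1|² = (19−11)² + (1−20)² = 64 + 361 = 425
|qN2|² = (19−21)² + (1−29)² = 4 + 784 = 788
|qN3|² = (19−14)² + (1−25)² = 25 + 576 = 601
|qN4|² = (19−29)² + (1−17)² = 100 + 256 = 356
|qN5|² = (19−21)² + (1−30)² = 4 + 841 = 845
|qN6|² = (19−8)² + (1−13)² = 121 + 144 = 265
|qN7|² = (19−15)² + (1−22)² = 16 + 441 = 457
|qN8|² = (19−14)² + (1−18)² = 25 + 289 = 314
Sorted ascending: N6, N8, N4, … — the second-nearest is N8.

N8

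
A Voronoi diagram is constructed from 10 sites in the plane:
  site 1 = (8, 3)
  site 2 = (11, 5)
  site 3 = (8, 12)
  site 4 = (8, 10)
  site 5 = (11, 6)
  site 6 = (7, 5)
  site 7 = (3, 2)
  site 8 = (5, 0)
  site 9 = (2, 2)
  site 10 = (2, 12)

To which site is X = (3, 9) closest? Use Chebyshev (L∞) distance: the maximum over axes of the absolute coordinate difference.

site 10

d(X, site 1) = max(5, 6) = 6
d(X, site 2) = max(8, 4) = 8
d(X, site 3) = max(5, 3) = 5
d(X, site 4) = max(5, 1) = 5
d(X, site 5) = max(8, 3) = 8
d(X, site 6) = max(4, 4) = 4
d(X, site 7) = max(0, 7) = 7
d(X, site 8) = max(2, 9) = 9
d(X, site 9) = max(1, 7) = 7
d(X, site 10) = max(1, 3) = 3
site 10 is nearest.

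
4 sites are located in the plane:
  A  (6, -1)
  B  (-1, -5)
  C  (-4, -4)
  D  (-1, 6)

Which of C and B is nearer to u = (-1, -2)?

B

Compare squared distances:
|uC|² = (-1−(-4))² + (-2−(-4))² = 9 + 4 = 13
|uB|² = (-1−(-1))² + (-2−(-5))² = 0 + 9 = 9
13 > 9, so B is closer.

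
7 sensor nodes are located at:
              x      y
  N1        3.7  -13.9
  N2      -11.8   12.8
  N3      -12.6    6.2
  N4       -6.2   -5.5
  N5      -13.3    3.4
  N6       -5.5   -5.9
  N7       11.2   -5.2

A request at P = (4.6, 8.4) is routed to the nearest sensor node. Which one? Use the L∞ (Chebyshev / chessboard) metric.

d(P,N1) = max(0.9, 22.3) = 22.3
d(P,N2) = max(16.4, 4.4) = 16.4
d(P,N3) = max(17.2, 2.2) = 17.2
d(P,N4) = max(10.8, 13.9) = 13.9
d(P,N5) = max(17.9, 5) = 17.9
d(P,N6) = max(10.1, 14.3) = 14.3
d(P,N7) = max(6.6, 13.6) = 13.6
The smallest is to N7, so P lies in the Voronoi region of N7.

N7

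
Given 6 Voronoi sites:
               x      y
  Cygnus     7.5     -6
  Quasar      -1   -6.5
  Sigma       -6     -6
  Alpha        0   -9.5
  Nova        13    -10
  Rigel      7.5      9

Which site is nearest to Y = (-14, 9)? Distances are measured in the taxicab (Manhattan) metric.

Rigel

d(Y, Cygnus) = |-14−7.5| + |9−(-6)| = 21.5 + 15 = 36.5
d(Y, Quasar) = |-14−(-1)| + |9−(-6.5)| = 13 + 15.5 = 28.5
d(Y, Sigma) = |-14−(-6)| + |9−(-6)| = 8 + 15 = 23
d(Y, Alpha) = |-14−0| + |9−(-9.5)| = 14 + 18.5 = 32.5
d(Y, Nova) = |-14−13| + |9−(-10)| = 27 + 19 = 46
d(Y, Rigel) = |-14−7.5| + |9−9| = 21.5 + 0 = 21.5
Rigel is nearest.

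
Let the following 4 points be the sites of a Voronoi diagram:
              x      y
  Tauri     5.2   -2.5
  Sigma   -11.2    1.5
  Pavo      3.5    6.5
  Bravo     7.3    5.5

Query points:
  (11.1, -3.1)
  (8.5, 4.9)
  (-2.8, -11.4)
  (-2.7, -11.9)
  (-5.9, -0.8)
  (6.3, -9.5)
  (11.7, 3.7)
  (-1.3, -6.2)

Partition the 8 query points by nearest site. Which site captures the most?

(11.1, -3.1) — d² to each: Tauri:35.17, Sigma:518.45, Pavo:149.92, Bravo:88.4 → nearest is Tauri
(8.5, 4.9) — d² to each: Tauri:65.65, Sigma:399.65, Pavo:27.56, Bravo:1.8 → nearest is Bravo
(-2.8, -11.4) — d² to each: Tauri:143.21, Sigma:236.97, Pavo:360.1, Bravo:387.62 → nearest is Tauri
(-2.7, -11.9) — d² to each: Tauri:150.77, Sigma:251.81, Pavo:377, Bravo:402.76 → nearest is Tauri
(-5.9, -0.8) — d² to each: Tauri:126.1, Sigma:33.38, Pavo:141.65, Bravo:213.93 → nearest is Sigma
(6.3, -9.5) — d² to each: Tauri:50.21, Sigma:427.25, Pavo:263.84, Bravo:226 → nearest is Tauri
(11.7, 3.7) — d² to each: Tauri:80.69, Sigma:529.25, Pavo:75.08, Bravo:22.6 → nearest is Bravo
(-1.3, -6.2) — d² to each: Tauri:55.94, Sigma:157.3, Pavo:184.33, Bravo:210.85 → nearest is Tauri
Tally — Tauri:5, Sigma:1, Bravo:2. Tauri captures the most (5).

Tauri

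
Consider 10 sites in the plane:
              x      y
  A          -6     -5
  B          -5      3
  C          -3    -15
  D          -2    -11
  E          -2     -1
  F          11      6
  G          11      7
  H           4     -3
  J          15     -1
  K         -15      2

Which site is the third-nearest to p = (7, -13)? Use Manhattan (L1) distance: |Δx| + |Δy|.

H

d(p,A) = |7−(-6)| + |-13−(-5)| = 13 + 8 = 21
d(p,B) = |7−(-5)| + |-13−3| = 12 + 16 = 28
d(p,C) = |7−(-3)| + |-13−(-15)| = 10 + 2 = 12
d(p,D) = |7−(-2)| + |-13−(-11)| = 9 + 2 = 11
d(p,E) = |7−(-2)| + |-13−(-1)| = 9 + 12 = 21
d(p,F) = |7−11| + |-13−6| = 4 + 19 = 23
d(p,G) = |7−11| + |-13−7| = 4 + 20 = 24
d(p,H) = |7−4| + |-13−(-3)| = 3 + 10 = 13
d(p,J) = |7−15| + |-13−(-1)| = 8 + 12 = 20
d(p,K) = |7−(-15)| + |-13−2| = 22 + 15 = 37
Sorted ascending: D, C, H, J, … — the third-nearest is H.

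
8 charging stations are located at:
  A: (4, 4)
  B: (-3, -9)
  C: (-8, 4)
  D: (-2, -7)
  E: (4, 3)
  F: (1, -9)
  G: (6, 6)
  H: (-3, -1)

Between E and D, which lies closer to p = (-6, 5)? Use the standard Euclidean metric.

Compare squared distances:
|pE|² = (-6−4)² + (5−3)² = 100 + 4 = 104
|pD|² = (-6−(-2))² + (5−(-7))² = 16 + 144 = 160
104 < 160, so E is closer.

E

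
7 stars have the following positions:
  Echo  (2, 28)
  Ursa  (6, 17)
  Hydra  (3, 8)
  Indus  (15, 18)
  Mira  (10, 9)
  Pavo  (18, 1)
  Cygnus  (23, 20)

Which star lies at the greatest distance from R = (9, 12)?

Echo

Compare squared distances (the ordering matches that of the actual distances):
d²(R, Echo) = 49 + 256 = 305
d²(R, Ursa) = 9 + 25 = 34
d²(R, Hydra) = 36 + 16 = 52
d²(R, Indus) = 36 + 36 = 72
d²(R, Mira) = 1 + 9 = 10
d²(R, Pavo) = 81 + 121 = 202
d²(R, Cygnus) = 196 + 64 = 260
The largest is to Echo.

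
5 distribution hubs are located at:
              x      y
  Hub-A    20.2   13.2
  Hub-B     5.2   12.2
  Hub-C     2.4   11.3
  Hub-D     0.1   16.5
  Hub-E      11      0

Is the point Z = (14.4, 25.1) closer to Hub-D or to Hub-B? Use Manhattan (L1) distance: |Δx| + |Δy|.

d(Z, Hub-D) = |14.4−0.1| + |25.1−16.5| = 14.3 + 8.6 = 22.9
d(Z, Hub-B) = |14.4−5.2| + |25.1−12.2| = 9.2 + 12.9 = 22.1
22.9 > 22.1, so Hub-B is closer.

Hub-B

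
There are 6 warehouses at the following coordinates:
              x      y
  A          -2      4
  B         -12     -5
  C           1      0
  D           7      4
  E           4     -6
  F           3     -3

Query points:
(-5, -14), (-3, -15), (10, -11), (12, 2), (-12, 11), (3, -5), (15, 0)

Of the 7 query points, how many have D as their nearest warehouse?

2

(-5, -14) — d² to each: A:333, B:130, C:232, D:468, E:145, F:185 → nearest is B
(-3, -15) — d² to each: A:362, B:181, C:241, D:461, E:130, F:180 → nearest is E
(10, -11) — d² to each: A:369, B:520, C:202, D:234, E:61, F:113 → nearest is E
(12, 2) — d² to each: A:200, B:625, C:125, D:29, E:128, F:106 → nearest is D
(-12, 11) — d² to each: A:149, B:256, C:290, D:410, E:545, F:421 → nearest is A
(3, -5) — d² to each: A:106, B:225, C:29, D:97, E:2, F:4 → nearest is E
(15, 0) — d² to each: A:305, B:754, C:196, D:80, E:157, F:153 → nearest is D
2 of the 7 points have D as nearest.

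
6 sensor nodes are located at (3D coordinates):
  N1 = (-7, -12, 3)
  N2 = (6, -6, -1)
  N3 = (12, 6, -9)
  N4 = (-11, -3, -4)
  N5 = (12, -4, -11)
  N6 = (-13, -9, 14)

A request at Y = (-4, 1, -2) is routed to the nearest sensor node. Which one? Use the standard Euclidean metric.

Squared Euclidean distances:
|YN1|² = (-4−(-7))² + (1−(-12))² + (-2−3)² = 9 + 169 + 25 = 203
|YN2|² = (-4−6)² + (1−(-6))² + (-2−(-1))² = 100 + 49 + 1 = 150
|YN3|² = (-4−12)² + (1−6)² + (-2−(-9))² = 256 + 25 + 49 = 330
|YN4|² = (-4−(-11))² + (1−(-3))² + (-2−(-4))² = 49 + 16 + 4 = 69
|YN5|² = (-4−12)² + (1−(-4))² + (-2−(-11))² = 256 + 25 + 81 = 362
|YN6|² = (-4−(-13))² + (1−(-9))² + (-2−14)² = 81 + 100 + 256 = 437
N4 is nearest.

N4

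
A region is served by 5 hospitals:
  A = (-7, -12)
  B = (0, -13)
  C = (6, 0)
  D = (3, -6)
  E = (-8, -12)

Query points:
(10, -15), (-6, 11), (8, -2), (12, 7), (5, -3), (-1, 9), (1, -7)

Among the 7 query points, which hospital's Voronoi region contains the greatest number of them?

C

(10, -15) — d² to each: A:298, B:104, C:241, D:130, E:333 → nearest is B
(-6, 11) — d² to each: A:530, B:612, C:265, D:370, E:533 → nearest is C
(8, -2) — d² to each: A:325, B:185, C:8, D:41, E:356 → nearest is C
(12, 7) — d² to each: A:722, B:544, C:85, D:250, E:761 → nearest is C
(5, -3) — d² to each: A:225, B:125, C:10, D:13, E:250 → nearest is C
(-1, 9) — d² to each: A:477, B:485, C:130, D:241, E:490 → nearest is C
(1, -7) — d² to each: A:89, B:37, C:74, D:5, E:106 → nearest is D
Tally — B:1, C:5, D:1. C captures the most (5).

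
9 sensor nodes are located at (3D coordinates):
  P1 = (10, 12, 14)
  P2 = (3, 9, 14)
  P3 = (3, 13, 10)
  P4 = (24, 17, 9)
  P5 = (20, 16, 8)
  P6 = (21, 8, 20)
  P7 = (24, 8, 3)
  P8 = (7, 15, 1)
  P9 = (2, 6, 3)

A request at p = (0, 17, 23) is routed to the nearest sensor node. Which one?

P2

Since √ is increasing, it suffices to compare squared distances:
|pP1|² = (0−10)² + (17−12)² + (23−14)² = 100 + 25 + 81 = 206
|pP2|² = (0−3)² + (17−9)² + (23−14)² = 9 + 64 + 81 = 154
|pP3|² = (0−3)² + (17−13)² + (23−10)² = 9 + 16 + 169 = 194
|pP4|² = (0−24)² + (17−17)² + (23−9)² = 576 + 0 + 196 = 772
|pP5|² = (0−20)² + (17−16)² + (23−8)² = 400 + 1 + 225 = 626
|pP6|² = (0−21)² + (17−8)² + (23−20)² = 441 + 81 + 9 = 531
|pP7|² = (0−24)² + (17−8)² + (23−3)² = 576 + 81 + 400 = 1057
|pP8|² = (0−7)² + (17−15)² + (23−1)² = 49 + 4 + 484 = 537
|pP9|² = (0−2)² + (17−6)² + (23−3)² = 4 + 121 + 400 = 525
P2 is nearest.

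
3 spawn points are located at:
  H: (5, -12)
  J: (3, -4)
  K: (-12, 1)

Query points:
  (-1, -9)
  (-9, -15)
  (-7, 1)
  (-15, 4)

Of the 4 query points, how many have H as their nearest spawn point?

1

(-1, -9) — d² to each: H:45, J:41, K:221 → nearest is J
(-9, -15) — d² to each: H:205, J:265, K:265 → nearest is H
(-7, 1) — d² to each: H:313, J:125, K:25 → nearest is K
(-15, 4) — d² to each: H:656, J:388, K:18 → nearest is K
1 of the 4 points has H as nearest.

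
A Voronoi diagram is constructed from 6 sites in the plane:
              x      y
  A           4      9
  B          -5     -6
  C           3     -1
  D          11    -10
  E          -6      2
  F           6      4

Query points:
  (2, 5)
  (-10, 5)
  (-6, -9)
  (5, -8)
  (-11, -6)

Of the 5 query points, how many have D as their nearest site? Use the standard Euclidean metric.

(2, 5) — d² to each: A:20, B:170, C:37, D:306, E:73, F:17 → nearest is F
(-10, 5) — d² to each: A:212, B:146, C:205, D:666, E:25, F:257 → nearest is E
(-6, -9) — d² to each: A:424, B:10, C:145, D:290, E:121, F:313 → nearest is B
(5, -8) — d² to each: A:290, B:104, C:53, D:40, E:221, F:145 → nearest is D
(-11, -6) — d² to each: A:450, B:36, C:221, D:500, E:89, F:389 → nearest is B
1 of the 5 points has D as nearest.

1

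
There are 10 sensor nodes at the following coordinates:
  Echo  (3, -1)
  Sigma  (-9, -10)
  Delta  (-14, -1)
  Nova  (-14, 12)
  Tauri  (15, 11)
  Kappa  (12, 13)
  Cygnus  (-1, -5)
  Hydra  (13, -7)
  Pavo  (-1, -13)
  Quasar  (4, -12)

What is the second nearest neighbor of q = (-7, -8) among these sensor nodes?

Compare squared distances (the ordering matches that of the actual distances):
d²(q, Echo) = (-7−3)² + (-8−(-1))² = 100 + 49 = 149
d²(q, Sigma) = (-7−(-9))² + (-8−(-10))² = 4 + 4 = 8
d²(q, Delta) = (-7−(-14))² + (-8−(-1))² = 49 + 49 = 98
d²(q, Nova) = (-7−(-14))² + (-8−12)² = 49 + 400 = 449
d²(q, Tauri) = (-7−15)² + (-8−11)² = 484 + 361 = 845
d²(q, Kappa) = (-7−12)² + (-8−13)² = 361 + 441 = 802
d²(q, Cygnus) = (-7−(-1))² + (-8−(-5))² = 36 + 9 = 45
d²(q, Hydra) = (-7−13)² + (-8−(-7))² = 400 + 1 = 401
d²(q, Pavo) = (-7−(-1))² + (-8−(-13))² = 36 + 25 = 61
d²(q, Quasar) = (-7−4)² + (-8−(-12))² = 121 + 16 = 137
Sorted ascending: Sigma, Cygnus, Pavo, … — the second-nearest is Cygnus.

Cygnus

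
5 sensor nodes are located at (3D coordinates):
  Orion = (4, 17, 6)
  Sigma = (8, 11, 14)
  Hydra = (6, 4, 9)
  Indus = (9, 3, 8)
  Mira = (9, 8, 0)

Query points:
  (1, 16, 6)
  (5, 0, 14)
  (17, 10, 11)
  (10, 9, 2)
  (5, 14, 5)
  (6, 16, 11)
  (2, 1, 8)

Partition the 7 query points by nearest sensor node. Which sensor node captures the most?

(1, 16, 6) — d² to each: Orion:10, Sigma:138, Hydra:178, Indus:237, Mira:164 → nearest is Orion
(5, 0, 14) — d² to each: Orion:354, Sigma:130, Hydra:42, Indus:61, Mira:276 → nearest is Hydra
(17, 10, 11) — d² to each: Orion:243, Sigma:91, Hydra:161, Indus:122, Mira:189 → nearest is Sigma
(10, 9, 2) — d² to each: Orion:116, Sigma:152, Hydra:90, Indus:73, Mira:6 → nearest is Mira
(5, 14, 5) — d² to each: Orion:11, Sigma:99, Hydra:117, Indus:146, Mira:77 → nearest is Orion
(6, 16, 11) — d² to each: Orion:30, Sigma:38, Hydra:148, Indus:187, Mira:194 → nearest is Orion
(2, 1, 8) — d² to each: Orion:264, Sigma:172, Hydra:26, Indus:53, Mira:162 → nearest is Hydra
Tally — Orion:3, Sigma:1, Hydra:2, Mira:1. Orion captures the most (3).

Orion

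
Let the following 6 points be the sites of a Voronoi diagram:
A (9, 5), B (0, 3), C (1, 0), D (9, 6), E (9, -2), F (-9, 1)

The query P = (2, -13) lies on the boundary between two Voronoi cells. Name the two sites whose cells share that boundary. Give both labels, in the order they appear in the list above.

Squared distances from P to each site:
|PA|² = (2−9)² + (-13−5)² = 49 + 324 = 373
|PB|² = (2−0)² + (-13−3)² = 4 + 256 = 260
|PC|² = (2−1)² + (-13−0)² = 1 + 169 = 170
|PD|² = (2−9)² + (-13−6)² = 49 + 361 = 410
|PE|² = (2−9)² + (-13−(-2))² = 49 + 121 = 170
|PF|² = (2−(-9))² + (-13−1)² = 121 + 196 = 317
P is equidistant from C and E (both at squared distance 170), and every other site is strictly farther — so P lies on the C–E Voronoi edge.

C and E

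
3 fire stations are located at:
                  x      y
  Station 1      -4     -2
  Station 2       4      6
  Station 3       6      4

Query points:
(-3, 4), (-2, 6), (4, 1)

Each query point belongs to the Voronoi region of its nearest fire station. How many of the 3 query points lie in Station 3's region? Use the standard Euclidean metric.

1

(-3, 4) — d² to each: Station 1:37, Station 2:53, Station 3:81 → nearest is Station 1
(-2, 6) — d² to each: Station 1:68, Station 2:36, Station 3:68 → nearest is Station 2
(4, 1) — d² to each: Station 1:73, Station 2:25, Station 3:13 → nearest is Station 3
1 of the 3 points has Station 3 as nearest.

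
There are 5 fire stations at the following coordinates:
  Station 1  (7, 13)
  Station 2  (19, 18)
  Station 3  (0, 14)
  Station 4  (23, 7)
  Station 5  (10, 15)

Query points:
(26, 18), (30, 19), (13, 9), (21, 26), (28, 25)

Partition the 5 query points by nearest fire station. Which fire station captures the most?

Station 2

(26, 18) — d² to each: Station 1:386, Station 2:49, Station 3:692, Station 4:130, Station 5:265 → nearest is Station 2
(30, 19) — d² to each: Station 1:565, Station 2:122, Station 3:925, Station 4:193, Station 5:416 → nearest is Station 2
(13, 9) — d² to each: Station 1:52, Station 2:117, Station 3:194, Station 4:104, Station 5:45 → nearest is Station 5
(21, 26) — d² to each: Station 1:365, Station 2:68, Station 3:585, Station 4:365, Station 5:242 → nearest is Station 2
(28, 25) — d² to each: Station 1:585, Station 2:130, Station 3:905, Station 4:349, Station 5:424 → nearest is Station 2
Tally — Station 2:4, Station 5:1. Station 2 captures the most (4).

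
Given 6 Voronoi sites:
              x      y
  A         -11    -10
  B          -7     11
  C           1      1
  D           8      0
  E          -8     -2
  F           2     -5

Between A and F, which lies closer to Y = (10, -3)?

Compare squared distances:
|YA|² = (10−(-11))² + (-3−(-10))² = 441 + 49 = 490
|YF|² = (10−2)² + (-3−(-5))² = 64 + 4 = 68
490 > 68, so F is closer.

F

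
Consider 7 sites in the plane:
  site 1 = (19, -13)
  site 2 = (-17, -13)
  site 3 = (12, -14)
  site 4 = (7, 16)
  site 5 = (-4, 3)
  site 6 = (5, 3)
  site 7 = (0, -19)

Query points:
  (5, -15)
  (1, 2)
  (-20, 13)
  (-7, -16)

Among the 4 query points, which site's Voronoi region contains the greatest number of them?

(5, -15) — d² to each: site 1:200, site 2:488, site 3:50, site 4:965, site 5:405, site 6:324, site 7:41 → nearest is site 7
(1, 2) — d² to each: site 1:549, site 2:549, site 3:377, site 4:232, site 5:26, site 6:17, site 7:442 → nearest is site 6
(-20, 13) — d² to each: site 1:2197, site 2:685, site 3:1753, site 4:738, site 5:356, site 6:725, site 7:1424 → nearest is site 5
(-7, -16) — d² to each: site 1:685, site 2:109, site 3:365, site 4:1220, site 5:370, site 6:505, site 7:58 → nearest is site 7
Tally — site 5:1, site 6:1, site 7:2. site 7 captures the most (2).

site 7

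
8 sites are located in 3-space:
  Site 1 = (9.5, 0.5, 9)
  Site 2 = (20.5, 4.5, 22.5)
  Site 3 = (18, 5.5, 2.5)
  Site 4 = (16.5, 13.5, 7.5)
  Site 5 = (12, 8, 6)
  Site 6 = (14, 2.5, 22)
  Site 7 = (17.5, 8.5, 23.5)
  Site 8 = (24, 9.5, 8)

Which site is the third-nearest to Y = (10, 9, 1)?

Site 4

Squared Euclidean distances:
d²(Y, Site 1) = (10−9.5)² + (9−0.5)² + (1−9)² = 0.25 + 72.25 + 64 = 136.5
d²(Y, Site 2) = (10−20.5)² + (9−4.5)² + (1−22.5)² = 110.25 + 20.25 + 462.25 = 592.75
d²(Y, Site 3) = (10−18)² + (9−5.5)² + (1−2.5)² = 64 + 12.25 + 2.25 = 78.5
d²(Y, Site 4) = (10−16.5)² + (9−13.5)² + (1−7.5)² = 42.25 + 20.25 + 42.25 = 104.75
d²(Y, Site 5) = (10−12)² + (9−8)² + (1−6)² = 4 + 1 + 25 = 30
d²(Y, Site 6) = (10−14)² + (9−2.5)² + (1−22)² = 16 + 42.25 + 441 = 499.25
d²(Y, Site 7) = (10−17.5)² + (9−8.5)² + (1−23.5)² = 56.25 + 0.25 + 506.25 = 562.75
d²(Y, Site 8) = (10−24)² + (9−9.5)² + (1−8)² = 196 + 0.25 + 49 = 245.25
Sorted ascending: Site 5, Site 3, Site 4, Site 1, … — the third-nearest is Site 4.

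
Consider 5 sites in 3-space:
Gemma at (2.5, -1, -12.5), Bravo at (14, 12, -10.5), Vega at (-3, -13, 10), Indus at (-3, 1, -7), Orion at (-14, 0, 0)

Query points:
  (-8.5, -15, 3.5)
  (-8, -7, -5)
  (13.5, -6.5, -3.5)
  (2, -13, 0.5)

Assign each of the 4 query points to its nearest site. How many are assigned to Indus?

(-8.5, -15, 3.5) — d² to each: Gemma:573, Bravo:1431.25, Vega:76.5, Indus:396.5, Orion:267.5 → nearest is Vega
(-8, -7, -5) — d² to each: Gemma:202.5, Bravo:875.25, Vega:286, Indus:93, Orion:110 → nearest is Indus
(13.5, -6.5, -3.5) — d² to each: Gemma:232.25, Bravo:391.5, Vega:496.75, Indus:340.75, Orion:810.75 → nearest is Gemma
(2, -13, 0.5) — d² to each: Gemma:313.25, Bravo:890, Vega:115.25, Indus:277.25, Orion:425.25 → nearest is Vega
1 of the 4 points has Indus as nearest.

1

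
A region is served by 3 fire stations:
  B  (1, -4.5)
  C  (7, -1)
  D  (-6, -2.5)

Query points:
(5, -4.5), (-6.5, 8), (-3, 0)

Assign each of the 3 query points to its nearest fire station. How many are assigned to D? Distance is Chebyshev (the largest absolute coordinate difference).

2

(5, -4.5) — d to each: B:4, C:3.5, D:11 → nearest is C
(-6.5, 8) — d to each: B:12.5, C:13.5, D:10.5 → nearest is D
(-3, 0) — d to each: B:4.5, C:10, D:3 → nearest is D
2 of the 3 points have D as nearest.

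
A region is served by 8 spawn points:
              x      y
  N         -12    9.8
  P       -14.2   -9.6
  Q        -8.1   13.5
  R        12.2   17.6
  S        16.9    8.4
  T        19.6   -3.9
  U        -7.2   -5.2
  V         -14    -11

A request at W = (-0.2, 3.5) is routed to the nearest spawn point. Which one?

Compare squared distances (the ordering matches that of the actual distances):
|WN|² = 139.24 + 39.69 = 178.93
|WP|² = 196 + 171.61 = 367.61
|WQ|² = 62.41 + 100 = 162.41
|WR|² = 153.76 + 198.81 = 352.57
|WS|² = 292.41 + 24.01 = 316.42
|WT|² = 392.04 + 54.76 = 446.8
|WU|² = 49 + 75.69 = 124.69
|WV|² = 190.44 + 210.25 = 400.69
U is nearest.

U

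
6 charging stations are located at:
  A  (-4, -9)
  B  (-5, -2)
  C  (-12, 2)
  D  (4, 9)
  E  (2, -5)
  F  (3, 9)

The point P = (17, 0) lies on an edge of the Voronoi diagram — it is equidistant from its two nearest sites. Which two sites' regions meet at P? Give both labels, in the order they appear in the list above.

Squared distances from P to each site:
|PA|² = 441 + 81 = 522
|PB|² = 484 + 4 = 488
|PC|² = 841 + 4 = 845
|PD|² = 169 + 81 = 250
|PE|² = 225 + 25 = 250
|PF|² = 196 + 81 = 277
P is equidistant from D and E (both at squared distance 250), and every other site is strictly farther — so P lies on the D–E Voronoi edge.

D and E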